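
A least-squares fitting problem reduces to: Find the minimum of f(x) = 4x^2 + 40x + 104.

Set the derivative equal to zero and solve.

f(x) = 4x^2 + 40x + 104
f'(x) = 8x + (40) = 0
x = -40/8 = -5
f(-5) = 4
Since f''(x) = 8 > 0, this is a minimum.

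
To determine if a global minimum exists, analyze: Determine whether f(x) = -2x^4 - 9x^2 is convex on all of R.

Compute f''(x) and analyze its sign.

f(x) = -2x^4 - 9x^2
f'(x) = -8x^3 + -18x
f''(x) = -24x^2 + -18
f''(x) = -24x^2 + -18 <= -18 < 0 for all x
Therefore, f is concave on R.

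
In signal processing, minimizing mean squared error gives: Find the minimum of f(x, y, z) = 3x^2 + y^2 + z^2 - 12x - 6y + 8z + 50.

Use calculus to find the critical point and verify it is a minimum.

f(x,y,z) = 3x^2 + y^2 + z^2 - 12x - 6y + 8z + 50
df/dx = 6x + (-12) = 0 => x = 2
df/dy = 2y + (-6) = 0 => y = 3
df/dz = 2z + (8) = 0 => z = -4
f(2,3,-4) = 3*(2)^2 + 1*(3)^2 + 1*(-4)^2 + -12*(2) + -6*(3) + 8*(-4) + 50 = 13
Hessian is diagonal with entries 6, 2, 2 > 0, confirmed minimum.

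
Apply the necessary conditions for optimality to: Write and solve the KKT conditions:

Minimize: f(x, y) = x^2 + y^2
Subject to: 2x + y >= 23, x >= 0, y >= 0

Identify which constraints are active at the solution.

KKT conditions for min x^2 + y^2 s.t. 2x + 1y >= 23, x >= 0, y >= 0:
Stationarity: 2x = mu*2 + mu_x, 2y = mu*1 + mu_y, with mu, mu_x, mu_y >= 0
Complementary slackness: mu*(2x + y - 23) = 0, mu_x*x = 0, mu_y*y = 0
(0, 0) is infeasible (2*0 + 1*0 < 23), so if mu = 0 stationarity would force x = mu_x/2 >= 0, y = mu_y/2 >= 0 with mu_x*x = mu_y*y = 0, i.e. x = y = 0: contradiction. Hence mu > 0 and 2x + y = 23 is active.
Try x > 0, y > 0 (so mu_x = mu_y = 0): x = 2*mu/2, y = 1*mu/2
Substitute: 2*(2*mu/2) + 1*(1*mu/2) = 23
  mu*5/2 = 23 => mu = 46/5
x* = 46/5 > 0, y* = 23/5 > 0, consistent with mu_x = mu_y = 0.
f is convex and the constraints are linear, so this KKT point is the global minimum.
f* = 529/5
Active constraints: 2x + y >= 23 (holds with equality, mu = 46/5 > 0); x >= 0 and y >= 0 are inactive (mu_x = mu_y = 0).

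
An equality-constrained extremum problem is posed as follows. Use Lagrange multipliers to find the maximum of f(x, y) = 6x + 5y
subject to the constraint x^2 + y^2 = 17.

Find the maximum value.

Set up Lagrange conditions: grad f = lambda * grad g
  6 = 2*lambda*x
  5 = 2*lambda*y
From these: x/y = 6/5, so x = 6t, y = 5t for some t.
Substitute into constraint: (6t)^2 + (5t)^2 = 17
  t^2 * 61 = 17
  t = sqrt(17/61)
Maximum = 6*x + 5*y = (6^2 + 5^2)*t = 61 * sqrt(17/61) = sqrt(1037)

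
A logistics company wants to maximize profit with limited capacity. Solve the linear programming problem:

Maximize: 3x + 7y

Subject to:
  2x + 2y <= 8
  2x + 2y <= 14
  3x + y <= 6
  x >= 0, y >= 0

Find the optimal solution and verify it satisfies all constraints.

Feasible vertices: (0, 0), (0, 4), (1, 3), (2, 0)
Objective 3x + 7y at each vertex:
  (0, 0): 0
  (0, 4): 28
  (1, 3): 24
  (2, 0): 6
Maximum is 28 at (0, 4).
Verify constraints at (x, y) = (0, 4):
  2*0 + 2*4 = 8 <= 8 (active)
  2*0 + 2*4 = 8 <= 14
  3*0 + 1*4 = 4 <= 6
  x = 0 >= 0, y = 4 >= 0. All constraints satisfied.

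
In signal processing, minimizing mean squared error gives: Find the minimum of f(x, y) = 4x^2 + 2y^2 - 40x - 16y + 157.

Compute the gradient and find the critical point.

f(x,y) = 4x^2 + 2y^2 - 40x - 16y + 157
df/dx = 8x + (-40) = 0  =>  x = 5
df/dy = 4y + (-16) = 0  =>  y = 4
f(5, 4) = 4*(5)^2 + 2*(4)^2 + -40*(5) + -16*(4) + 157 = 25
Hessian is diagonal with entries 8, 4 > 0, so this is a minimum.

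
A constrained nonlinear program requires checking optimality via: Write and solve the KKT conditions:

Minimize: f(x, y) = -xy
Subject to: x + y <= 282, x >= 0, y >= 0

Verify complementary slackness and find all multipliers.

Problem: min -xy s.t. x + y <= 282 (multiplier lambda), x >= 0 (mu_x), y >= 0 (mu_y)
KKT stationarity: -y + lambda - mu_x = 0, -x + lambda - mu_y = 0, with lambda, mu_x, mu_y >= 0
Complementary slackness: lambda*(x + y - 282) = 0, mu_x*x = 0, mu_y*y = 0
If lambda = 0: y = -mu_x <= 0 and x = -mu_y <= 0 force x = y = 0 with f = 0; but x = y = 141 is feasible with f = -19881 < 0, so this is not the minimum. Hence lambda > 0 and x + y = 282.
Try x > 0, y > 0 (so mu_x = mu_y = 0): y = lambda, x = lambda => x = y = lambda
x + y = 282 => 2*lambda = 282 => lambda = 141
x* = y* = 141 > 0, consistent with mu_x = mu_y = 0.
(Any feasible point with x = 0 or y = 0 has f = 0 > -19881, so the minimum is not on those boundaries.)
min(-xy) = -19881 (i.e. max xy = 19881)
Multipliers: lambda = 141, mu_x = 0, mu_y = 0
Complementary slackness: lambda*(x + y - 282) = 141*(141 + 141 - 282) = 0, mu_x*x = 0*141 = 0, mu_y*y = 0*141 = 0. Satisfied.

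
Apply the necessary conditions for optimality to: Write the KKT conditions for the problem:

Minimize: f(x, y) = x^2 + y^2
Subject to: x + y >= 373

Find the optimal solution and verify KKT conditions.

KKT conditions for min x^2 + y^2 s.t. x + y >= 373:
Stationarity: 2x = mu, 2y = mu
So x = y = mu/2.
Complementary slackness: mu*(x + y - 373) = 0
Primal feasibility: x + y >= 373; dual feasibility: mu >= 0
If mu = 0 then x = y = 0, but 0 + 0 < 373 is infeasible, so the constraint is active.
Constraint active: x + y = 2*(mu/2) = 373 => mu = 373
x = y = 373/2, f = 139129/2
Verify: stationarity 2*(373/2) = 373 = mu; primal 373/2 + 373/2 = 373 >= 373; dual mu = 373 >= 0; complementary slackness 373*(373 - 373) = 0. All KKT conditions hold.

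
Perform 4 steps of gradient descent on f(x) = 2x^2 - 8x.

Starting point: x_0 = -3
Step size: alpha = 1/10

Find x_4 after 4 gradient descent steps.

f(x) = 2x^2 - 8x, f'(x) = 4x + (-8)
Step 1: f'(-3) = -20, x_1 = -3 - 1/10 * -20 = -1
Step 2: f'(-1) = -12, x_2 = -1 - 1/10 * -12 = 1/5
Step 3: f'(1/5) = -36/5, x_3 = 1/5 - 1/10 * -36/5 = 23/25
Step 4: f'(23/25) = -108/25, x_4 = 23/25 - 1/10 * -108/25 = 169/125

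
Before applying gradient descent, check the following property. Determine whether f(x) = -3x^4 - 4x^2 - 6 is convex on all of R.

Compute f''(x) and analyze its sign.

f(x) = -3x^4 - 4x^2 - 6
f'(x) = -12x^3 + -8x
f''(x) = -36x^2 + -8
f''(x) = -36x^2 + -8 <= -8 < 0 for all x
Therefore, f is concave on R.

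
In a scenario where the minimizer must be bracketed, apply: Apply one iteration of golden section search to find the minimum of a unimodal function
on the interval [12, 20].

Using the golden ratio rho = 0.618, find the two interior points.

Golden section search on [12, 20].
Golden ratio rho = 0.618 (approx).
Interior points:
  x_1 = 12 + (1-0.618)*8 = 15.0560
  x_2 = 12 + 0.618*8 = 16.9440
Compare f(x_1) and f(x_2) to determine which subinterval to keep.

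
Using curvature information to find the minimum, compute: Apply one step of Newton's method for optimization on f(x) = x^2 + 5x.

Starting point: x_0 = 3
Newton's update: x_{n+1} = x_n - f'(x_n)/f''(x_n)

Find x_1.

f(x) = x^2 + 5x
f'(x) = 2x + (5), f''(x) = 2
Newton step: x_1 = x_0 - f'(x_0)/f''(x_0)
f'(3) = 11
x_1 = 3 - 11/2 = -5/2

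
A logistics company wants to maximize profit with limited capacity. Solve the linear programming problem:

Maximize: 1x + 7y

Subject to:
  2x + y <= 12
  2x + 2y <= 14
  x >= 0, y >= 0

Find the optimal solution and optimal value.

Feasible vertices: (0, 0), (0, 7), (5, 2), (6, 0)
Objective 1x + 7y at each:
  (0, 0): 0
  (0, 7): 49
  (5, 2): 19
  (6, 0): 6
Maximum is 49 at (0, 7).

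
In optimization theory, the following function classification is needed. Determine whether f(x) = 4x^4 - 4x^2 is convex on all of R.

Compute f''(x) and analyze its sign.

f(x) = 4x^4 - 4x^2
f'(x) = 16x^3 + -8x
f''(x) = 48x^2 + -8
f''(0) = -8 < 0, so not convex near x = 0
Therefore, f is not globally convex on R.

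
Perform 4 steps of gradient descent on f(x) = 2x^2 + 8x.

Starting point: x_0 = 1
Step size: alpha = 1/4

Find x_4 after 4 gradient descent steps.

f(x) = 2x^2 + 8x, f'(x) = 4x + (8)
Step 1: f'(1) = 12, x_1 = 1 - 1/4 * 12 = -2
Step 2: f'(-2) = 0, x_2 = -2 - 1/4 * 0 = -2
Step 3: f'(-2) = 0, x_3 = -2 - 1/4 * 0 = -2
Step 4: f'(-2) = 0, x_4 = -2 - 1/4 * 0 = -2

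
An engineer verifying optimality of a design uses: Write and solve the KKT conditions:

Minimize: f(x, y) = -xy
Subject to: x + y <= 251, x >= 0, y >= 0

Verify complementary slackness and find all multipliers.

Problem: min -xy s.t. x + y <= 251 (multiplier lambda), x >= 0 (mu_x), y >= 0 (mu_y)
KKT stationarity: -y + lambda - mu_x = 0, -x + lambda - mu_y = 0, with lambda, mu_x, mu_y >= 0
Complementary slackness: lambda*(x + y - 251) = 0, mu_x*x = 0, mu_y*y = 0
If lambda = 0: y = -mu_x <= 0 and x = -mu_y <= 0 force x = y = 0 with f = 0; but x = y = 251/2 is feasible with f = -63001/4 < 0, so this is not the minimum. Hence lambda > 0 and x + y = 251.
Try x > 0, y > 0 (so mu_x = mu_y = 0): y = lambda, x = lambda => x = y = lambda
x + y = 251 => 2*lambda = 251 => lambda = 251/2
x* = y* = 251/2 > 0, consistent with mu_x = mu_y = 0.
(Any feasible point with x = 0 or y = 0 has f = 0 > -63001/4, so the minimum is not on those boundaries.)
min(-xy) = -63001/4 (i.e. max xy = 63001/4)
Multipliers: lambda = 251/2, mu_x = 0, mu_y = 0
Complementary slackness: lambda*(x + y - 251) = 251/2*(251/2 + 251/2 - 251) = 0, mu_x*x = 0*251/2 = 0, mu_y*y = 0*251/2 = 0. Satisfied.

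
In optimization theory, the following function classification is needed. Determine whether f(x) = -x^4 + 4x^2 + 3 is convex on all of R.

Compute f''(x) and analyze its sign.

f(x) = -x^4 + 4x^2 + 3
f'(x) = -4x^3 + 8x
f''(x) = -12x^2 + 8
f''(x) = -12x^2 + 8 -> -inf as |x| -> inf
Therefore, f is not globally convex on R.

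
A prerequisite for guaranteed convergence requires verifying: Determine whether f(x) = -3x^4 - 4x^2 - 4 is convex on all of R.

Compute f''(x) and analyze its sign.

f(x) = -3x^4 - 4x^2 - 4
f'(x) = -12x^3 + -8x
f''(x) = -36x^2 + -8
f''(x) = -36x^2 + -8 <= -8 < 0 for all x
Therefore, f is concave on R.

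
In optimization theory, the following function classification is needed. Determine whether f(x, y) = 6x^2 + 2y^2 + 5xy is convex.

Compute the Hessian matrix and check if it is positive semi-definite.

f(x,y) = 6x^2 + 2y^2 + 5xy
Hessian H = [[12, 5], [5, 4]]
trace(H) = 16, det(H) = 23
Eigenvalues: (16 +/- sqrt(164)) / 2 = 14.4, 1.597
Since both eigenvalues > 0, f is convex.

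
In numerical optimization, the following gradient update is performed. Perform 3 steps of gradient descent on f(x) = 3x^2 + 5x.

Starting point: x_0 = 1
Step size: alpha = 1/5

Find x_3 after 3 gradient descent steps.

f(x) = 3x^2 + 5x, f'(x) = 6x + (5)
Step 1: f'(1) = 11, x_1 = 1 - 1/5 * 11 = -6/5
Step 2: f'(-6/5) = -11/5, x_2 = -6/5 - 1/5 * -11/5 = -19/25
Step 3: f'(-19/25) = 11/25, x_3 = -19/25 - 1/5 * 11/25 = -106/125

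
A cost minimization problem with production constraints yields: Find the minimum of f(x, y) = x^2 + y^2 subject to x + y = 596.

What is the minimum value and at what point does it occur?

Substitute y = 596 - x into f(x,y) = x^2 + y^2:
g(x) = x^2 + (596 - x)^2 = 2x^2 - 1192x + 355216
g'(x) = 4x - 1192 = 0  =>  x = 298
y = 596 - 298 = 298
Minimum value = 298^2 + 298^2 = 177608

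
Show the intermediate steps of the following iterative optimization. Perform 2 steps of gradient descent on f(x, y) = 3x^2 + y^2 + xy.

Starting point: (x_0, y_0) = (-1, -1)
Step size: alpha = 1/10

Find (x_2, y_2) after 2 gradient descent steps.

f(x,y) = 3x^2 + y^2 + xy
grad_x = 6x + 1y, grad_y = 2y + 1x
Step 1: grad = (-7, -3), (-3/10, -7/10)
Step 2: grad = (-5/2, -17/10), (-1/20, -53/100)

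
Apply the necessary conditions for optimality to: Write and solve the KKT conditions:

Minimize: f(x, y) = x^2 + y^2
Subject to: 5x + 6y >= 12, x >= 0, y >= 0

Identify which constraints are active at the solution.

KKT conditions for min x^2 + y^2 s.t. 5x + 6y >= 12, x >= 0, y >= 0:
Stationarity: 2x = mu*5 + mu_x, 2y = mu*6 + mu_y, with mu, mu_x, mu_y >= 0
Complementary slackness: mu*(5x + 6y - 12) = 0, mu_x*x = 0, mu_y*y = 0
(0, 0) is infeasible (5*0 + 6*0 < 12), so if mu = 0 stationarity would force x = mu_x/2 >= 0, y = mu_y/2 >= 0 with mu_x*x = mu_y*y = 0, i.e. x = y = 0: contradiction. Hence mu > 0 and 5x + 6y = 12 is active.
Try x > 0, y > 0 (so mu_x = mu_y = 0): x = 5*mu/2, y = 6*mu/2
Substitute: 5*(5*mu/2) + 6*(6*mu/2) = 12
  mu*61/2 = 12 => mu = 24/61
x* = 60/61 > 0, y* = 72/61 > 0, consistent with mu_x = mu_y = 0.
f is convex and the constraints are linear, so this KKT point is the global minimum.
f* = 144/61
Active constraints: 5x + 6y >= 12 (holds with equality, mu = 24/61 > 0); x >= 0 and y >= 0 are inactive (mu_x = mu_y = 0).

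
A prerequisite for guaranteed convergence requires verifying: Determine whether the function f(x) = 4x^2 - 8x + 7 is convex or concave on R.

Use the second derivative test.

f(x) = 4x^2 - 8x + 7
f'(x) = 8x - 8
f''(x) = 8
Since f''(x) = 8 > 0 for all x, f is convex on R.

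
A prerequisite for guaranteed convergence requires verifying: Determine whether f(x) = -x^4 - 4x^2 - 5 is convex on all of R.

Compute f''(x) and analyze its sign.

f(x) = -x^4 - 4x^2 - 5
f'(x) = -4x^3 + -8x
f''(x) = -12x^2 + -8
f''(x) = -12x^2 + -8 <= -8 < 0 for all x
Therefore, f is concave on R.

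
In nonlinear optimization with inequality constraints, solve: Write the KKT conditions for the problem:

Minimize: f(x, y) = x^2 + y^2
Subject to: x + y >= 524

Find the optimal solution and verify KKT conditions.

KKT conditions for min x^2 + y^2 s.t. x + y >= 524:
Stationarity: 2x = mu, 2y = mu
So x = y = mu/2.
Complementary slackness: mu*(x + y - 524) = 0
Primal feasibility: x + y >= 524; dual feasibility: mu >= 0
If mu = 0 then x = y = 0, but 0 + 0 < 524 is infeasible, so the constraint is active.
Constraint active: x + y = 2*(mu/2) = 524 => mu = 524
x = y = 262, f = 137288
Verify: stationarity 2*262 = 524 = mu; primal 262 + 262 = 524 >= 524; dual mu = 524 >= 0; complementary slackness 524*(524 - 524) = 0. All KKT conditions hold.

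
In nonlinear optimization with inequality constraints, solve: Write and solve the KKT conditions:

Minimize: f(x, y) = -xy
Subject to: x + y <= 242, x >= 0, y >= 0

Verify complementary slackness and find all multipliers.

Problem: min -xy s.t. x + y <= 242 (multiplier lambda), x >= 0 (mu_x), y >= 0 (mu_y)
KKT stationarity: -y + lambda - mu_x = 0, -x + lambda - mu_y = 0, with lambda, mu_x, mu_y >= 0
Complementary slackness: lambda*(x + y - 242) = 0, mu_x*x = 0, mu_y*y = 0
If lambda = 0: y = -mu_x <= 0 and x = -mu_y <= 0 force x = y = 0 with f = 0; but x = y = 121 is feasible with f = -14641 < 0, so this is not the minimum. Hence lambda > 0 and x + y = 242.
Try x > 0, y > 0 (so mu_x = mu_y = 0): y = lambda, x = lambda => x = y = lambda
x + y = 242 => 2*lambda = 242 => lambda = 121
x* = y* = 121 > 0, consistent with mu_x = mu_y = 0.
(Any feasible point with x = 0 or y = 0 has f = 0 > -14641, so the minimum is not on those boundaries.)
min(-xy) = -14641 (i.e. max xy = 14641)
Multipliers: lambda = 121, mu_x = 0, mu_y = 0
Complementary slackness: lambda*(x + y - 242) = 121*(121 + 121 - 242) = 0, mu_x*x = 0*121 = 0, mu_y*y = 0*121 = 0. Satisfied.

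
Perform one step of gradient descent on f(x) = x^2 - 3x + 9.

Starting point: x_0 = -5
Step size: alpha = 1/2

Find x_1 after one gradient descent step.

f(x) = x^2 - 3x + 9
f'(x) = 2x - 3
f'(-5) = 2*-5 + (-3) = -13
x_1 = x_0 - alpha * f'(x_0) = -5 - 1/2 * -13 = 3/2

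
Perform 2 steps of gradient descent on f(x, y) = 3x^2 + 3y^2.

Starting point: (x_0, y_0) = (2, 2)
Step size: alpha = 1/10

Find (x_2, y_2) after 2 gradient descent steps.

f(x,y) = 3x^2 + 3y^2
grad_x = 6x + 0y, grad_y = 6y + 0x
Step 1: grad = (12, 12), (4/5, 4/5)
Step 2: grad = (24/5, 24/5), (8/25, 8/25)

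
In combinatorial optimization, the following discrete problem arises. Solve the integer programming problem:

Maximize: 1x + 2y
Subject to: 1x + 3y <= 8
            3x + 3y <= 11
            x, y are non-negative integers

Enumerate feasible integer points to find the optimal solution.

Constraint 1: 1x + 3y <= 8
Constraint 2: 3x + 3y <= 11
Feasible x range (need y >= 0): 0 <= x <= min(8/1, 11/3) => x in {0, ..., 3}.
Enumerate feasible integer points row by row (the coefficient of y is 2 > 0, so for each x the largest feasible y gives the best value):
  x = 0: y <= min((8 - 1*0)/3, (11 - 3*0)/3) => y in {0, ..., 2}; best 1*0 + 2*2 = 4
  x = 1: y <= min((8 - 1*1)/3, (11 - 3*1)/3) => y in {0, ..., 2}; best 1*1 + 2*2 = 5
  x = 2: y <= min((8 - 1*2)/3, (11 - 3*2)/3) => y in {0, ..., 1}; best 1*2 + 2*1 = 4
  x = 3: y <= min((8 - 1*3)/3, (11 - 3*3)/3) => y in {0}; best 1*3 + 2*0 = 3
The maximum 1x + 2y = 5 is achieved at x = 1, y = 2.
Check: 1*1 + 3*2 = 7 <= 8 and 3*1 + 3*2 = 9 <= 11.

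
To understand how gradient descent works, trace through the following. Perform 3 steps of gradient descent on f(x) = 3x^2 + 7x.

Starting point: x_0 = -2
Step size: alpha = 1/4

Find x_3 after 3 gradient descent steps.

f(x) = 3x^2 + 7x, f'(x) = 6x + (7)
Step 1: f'(-2) = -5, x_1 = -2 - 1/4 * -5 = -3/4
Step 2: f'(-3/4) = 5/2, x_2 = -3/4 - 1/4 * 5/2 = -11/8
Step 3: f'(-11/8) = -5/4, x_3 = -11/8 - 1/4 * -5/4 = -17/16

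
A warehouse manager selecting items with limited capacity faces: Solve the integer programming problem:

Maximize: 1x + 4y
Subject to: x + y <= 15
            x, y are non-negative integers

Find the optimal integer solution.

Objective: 1x + 4y, constraint: x + y <= 15
Coefficient of y is 4 > coefficient of x is 1, so allocate the entire budget to y.
Optimal: x = 0, y = 15, value = 60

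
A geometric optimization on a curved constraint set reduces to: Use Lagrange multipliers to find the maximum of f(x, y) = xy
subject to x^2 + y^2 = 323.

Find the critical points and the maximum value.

Lagrange conditions: y = 2*lambda*x and x = 2*lambda*y
If x = 0 then y = 0, violating the constraint, so x, y != 0.
Dividing: y/x = x/y => x^2 = y^2 => y = x or y = -x
Constraint: 2x^2 = 323 => x^2 = 323/2 => x = +/-sqrt(323/2)
Critical points: (sqrt(323/2), sqrt(323/2)), (-sqrt(323/2), -sqrt(323/2)), (sqrt(323/2), -sqrt(323/2)), (-sqrt(323/2), sqrt(323/2))
  y = x:  xy = x^2 = 323/2  at (sqrt(323/2), sqrt(323/2)) and (-sqrt(323/2), -sqrt(323/2))
  y = -x: xy = -x^2 = -323/2 at (sqrt(323/2), -sqrt(323/2)) and (-sqrt(323/2), sqrt(323/2))
Maximum xy = 323/2 at (sqrt(323/2), sqrt(323/2)) and (-sqrt(323/2), -sqrt(323/2))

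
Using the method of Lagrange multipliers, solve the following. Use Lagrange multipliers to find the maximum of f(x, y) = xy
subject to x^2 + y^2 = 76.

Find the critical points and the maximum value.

Lagrange conditions: y = 2*lambda*x and x = 2*lambda*y
If x = 0 then y = 0, violating the constraint, so x, y != 0.
Dividing: y/x = x/y => x^2 = y^2 => y = x or y = -x
Constraint: 2x^2 = 76 => x^2 = 38 => x = +/-sqrt(38)
Critical points: (sqrt(38), sqrt(38)), (-sqrt(38), -sqrt(38)), (sqrt(38), -sqrt(38)), (-sqrt(38), sqrt(38))
  y = x:  xy = x^2 = 38  at (sqrt(38), sqrt(38)) and (-sqrt(38), -sqrt(38))
  y = -x: xy = -x^2 = -38 at (sqrt(38), -sqrt(38)) and (-sqrt(38), sqrt(38))
Maximum xy = 38 at (sqrt(38), sqrt(38)) and (-sqrt(38), -sqrt(38))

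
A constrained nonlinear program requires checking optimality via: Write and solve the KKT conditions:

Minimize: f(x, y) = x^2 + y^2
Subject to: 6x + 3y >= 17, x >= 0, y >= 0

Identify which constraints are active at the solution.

KKT conditions for min x^2 + y^2 s.t. 6x + 3y >= 17, x >= 0, y >= 0:
Stationarity: 2x = mu*6 + mu_x, 2y = mu*3 + mu_y, with mu, mu_x, mu_y >= 0
Complementary slackness: mu*(6x + 3y - 17) = 0, mu_x*x = 0, mu_y*y = 0
(0, 0) is infeasible (6*0 + 3*0 < 17), so if mu = 0 stationarity would force x = mu_x/2 >= 0, y = mu_y/2 >= 0 with mu_x*x = mu_y*y = 0, i.e. x = y = 0: contradiction. Hence mu > 0 and 6x + 3y = 17 is active.
Try x > 0, y > 0 (so mu_x = mu_y = 0): x = 6*mu/2, y = 3*mu/2
Substitute: 6*(6*mu/2) + 3*(3*mu/2) = 17
  mu*45/2 = 17 => mu = 34/45
x* = 34/15 > 0, y* = 17/15 > 0, consistent with mu_x = mu_y = 0.
f is convex and the constraints are linear, so this KKT point is the global minimum.
f* = 289/45
Active constraints: 6x + 3y >= 17 (holds with equality, mu = 34/45 > 0); x >= 0 and y >= 0 are inactive (mu_x = mu_y = 0).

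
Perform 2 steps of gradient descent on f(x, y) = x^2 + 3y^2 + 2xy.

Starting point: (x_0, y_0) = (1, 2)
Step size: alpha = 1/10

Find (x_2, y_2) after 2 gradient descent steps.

f(x,y) = x^2 + 3y^2 + 2xy
grad_x = 2x + 2y, grad_y = 6y + 2x
Step 1: grad = (6, 14), (2/5, 3/5)
Step 2: grad = (2, 22/5), (1/5, 4/25)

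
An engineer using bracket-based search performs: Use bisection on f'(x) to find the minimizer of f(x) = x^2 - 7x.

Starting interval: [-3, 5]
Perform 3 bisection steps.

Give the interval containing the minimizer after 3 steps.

Finding critical point of f(x) = x^2 - 7x using bisection on f'(x) = 2x + -7.
f'(x) = 0 when x = 7/2.
Starting interval: [-3, 5]
Step 1: mid = 1, f'(mid) = -5, new interval = [1, 5]
Step 2: mid = 3, f'(mid) = -1, new interval = [3, 5]
Step 3: mid = 4, f'(mid) = 1, new interval = [3, 4]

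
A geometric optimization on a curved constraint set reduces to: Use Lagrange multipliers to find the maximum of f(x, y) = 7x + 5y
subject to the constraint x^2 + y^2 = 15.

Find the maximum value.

Set up Lagrange conditions: grad f = lambda * grad g
  7 = 2*lambda*x
  5 = 2*lambda*y
From these: x/y = 7/5, so x = 7t, y = 5t for some t.
Substitute into constraint: (7t)^2 + (5t)^2 = 15
  t^2 * 74 = 15
  t = sqrt(15/74)
Maximum = 7*x + 5*y = (7^2 + 5^2)*t = 74 * sqrt(15/74) = sqrt(1110)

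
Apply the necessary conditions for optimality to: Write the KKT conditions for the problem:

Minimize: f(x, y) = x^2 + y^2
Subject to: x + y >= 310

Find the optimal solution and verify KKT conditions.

KKT conditions for min x^2 + y^2 s.t. x + y >= 310:
Stationarity: 2x = mu, 2y = mu
So x = y = mu/2.
Complementary slackness: mu*(x + y - 310) = 0
Primal feasibility: x + y >= 310; dual feasibility: mu >= 0
If mu = 0 then x = y = 0, but 0 + 0 < 310 is infeasible, so the constraint is active.
Constraint active: x + y = 2*(mu/2) = 310 => mu = 310
x = y = 155, f = 48050
Verify: stationarity 2*155 = 310 = mu; primal 155 + 155 = 310 >= 310; dual mu = 310 >= 0; complementary slackness 310*(310 - 310) = 0. All KKT conditions hold.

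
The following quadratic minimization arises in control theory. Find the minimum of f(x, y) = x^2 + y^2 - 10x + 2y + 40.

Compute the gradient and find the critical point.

f(x,y) = x^2 + y^2 - 10x + 2y + 40
df/dx = 2x + (-10) = 0  =>  x = 5
df/dy = 2y + (2) = 0  =>  y = -1
f(5, -1) = 1*(5)^2 + 1*(-1)^2 + -10*(5) + 2*(-1) + 40 = 14
Hessian is diagonal with entries 2, 2 > 0, so this is a minimum.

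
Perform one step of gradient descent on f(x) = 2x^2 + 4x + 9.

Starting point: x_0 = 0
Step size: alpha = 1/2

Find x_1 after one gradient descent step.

f(x) = 2x^2 + 4x + 9
f'(x) = 4x + 4
f'(0) = 4*0 + (4) = 4
x_1 = x_0 - alpha * f'(x_0) = 0 - 1/2 * 4 = -2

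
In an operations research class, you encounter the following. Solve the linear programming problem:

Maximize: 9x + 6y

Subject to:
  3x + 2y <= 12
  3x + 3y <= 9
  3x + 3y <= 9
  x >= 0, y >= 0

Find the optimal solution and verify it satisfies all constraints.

Feasible vertices: (0, 0), (0, 3), (3, 0)
Objective 9x + 6y at each vertex:
  (0, 0): 0
  (0, 3): 18
  (3, 0): 27
Maximum is 27 at (3, 0).
Verify constraints at (x, y) = (3, 0):
  3*3 + 2*0 = 9 <= 12
  3*3 + 3*0 = 9 <= 9 (active)
  3*3 + 3*0 = 9 <= 9 (active)
  x = 3 >= 0, y = 0 >= 0. All constraints satisfied.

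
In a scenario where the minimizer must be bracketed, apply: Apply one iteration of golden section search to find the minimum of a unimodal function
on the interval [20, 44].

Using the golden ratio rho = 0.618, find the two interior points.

Golden section search on [20, 44].
Golden ratio rho = 0.618 (approx).
Interior points:
  x_1 = 20 + (1-0.618)*24 = 29.1680
  x_2 = 20 + 0.618*24 = 34.8320
Compare f(x_1) and f(x_2) to determine which subinterval to keep.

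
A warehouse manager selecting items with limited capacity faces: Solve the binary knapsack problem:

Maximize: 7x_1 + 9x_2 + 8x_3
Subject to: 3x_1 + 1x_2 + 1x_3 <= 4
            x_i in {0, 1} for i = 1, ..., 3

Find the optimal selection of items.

Items: item 1 (v=7, w=3), item 2 (v=9, w=1), item 3 (v=8, w=1)
Capacity: 4
Checking all 8 subsets (w = total weight, v = total value):
  {}: w = 0, v = 0
  {1}: w = 3, v = 7
  {2}: w = 1, v = 9
  {3}: w = 1, v = 8
  {1, 2}: w = 4, v = 16
  {1, 3}: w = 4, v = 15
  {2, 3}: w = 2, v = 17
  {1, 2, 3}: w = 5 > 4, infeasible
Best feasible subset: items [2, 3]
Total weight: 2 <= 4, total value: 17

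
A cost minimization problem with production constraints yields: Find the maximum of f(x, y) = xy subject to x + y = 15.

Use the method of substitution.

Substitute y = 15 - x into f(x,y) = xy:
g(x) = x(15 - x) = 15x - x^2
g'(x) = 15 - 2x = 0  =>  x = 15/2
y = 15 - 15/2 = 15/2
Maximum value = (15/2) * (15/2) = 225/4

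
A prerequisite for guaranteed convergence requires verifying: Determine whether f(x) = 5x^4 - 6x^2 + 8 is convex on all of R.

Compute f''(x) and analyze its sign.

f(x) = 5x^4 - 6x^2 + 8
f'(x) = 20x^3 + -12x
f''(x) = 60x^2 + -12
f''(0) = -12 < 0, so not convex near x = 0
Therefore, f is not globally convex on R.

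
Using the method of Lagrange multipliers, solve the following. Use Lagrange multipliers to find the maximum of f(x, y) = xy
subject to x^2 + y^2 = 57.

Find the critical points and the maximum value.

Lagrange conditions: y = 2*lambda*x and x = 2*lambda*y
If x = 0 then y = 0, violating the constraint, so x, y != 0.
Dividing: y/x = x/y => x^2 = y^2 => y = x or y = -x
Constraint: 2x^2 = 57 => x^2 = 57/2 => x = +/-sqrt(57/2)
Critical points: (sqrt(57/2), sqrt(57/2)), (-sqrt(57/2), -sqrt(57/2)), (sqrt(57/2), -sqrt(57/2)), (-sqrt(57/2), sqrt(57/2))
  y = x:  xy = x^2 = 57/2  at (sqrt(57/2), sqrt(57/2)) and (-sqrt(57/2), -sqrt(57/2))
  y = -x: xy = -x^2 = -57/2 at (sqrt(57/2), -sqrt(57/2)) and (-sqrt(57/2), sqrt(57/2))
Maximum xy = 57/2 at (sqrt(57/2), sqrt(57/2)) and (-sqrt(57/2), -sqrt(57/2))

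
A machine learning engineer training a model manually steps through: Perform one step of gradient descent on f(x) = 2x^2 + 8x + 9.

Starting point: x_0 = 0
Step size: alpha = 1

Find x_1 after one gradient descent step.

f(x) = 2x^2 + 8x + 9
f'(x) = 4x + 8
f'(0) = 4*0 + (8) = 8
x_1 = x_0 - alpha * f'(x_0) = 0 - 1 * 8 = -8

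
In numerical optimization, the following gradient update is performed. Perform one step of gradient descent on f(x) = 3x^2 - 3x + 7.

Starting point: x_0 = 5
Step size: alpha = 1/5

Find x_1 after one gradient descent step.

f(x) = 3x^2 - 3x + 7
f'(x) = 6x - 3
f'(5) = 6*5 + (-3) = 27
x_1 = x_0 - alpha * f'(x_0) = 5 - 1/5 * 27 = -2/5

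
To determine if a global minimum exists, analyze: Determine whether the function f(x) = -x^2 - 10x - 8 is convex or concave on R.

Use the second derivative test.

f(x) = -x^2 - 10x - 8
f'(x) = -2x - 10
f''(x) = -2
Since f''(x) = -2 < 0 for all x, f is concave on R.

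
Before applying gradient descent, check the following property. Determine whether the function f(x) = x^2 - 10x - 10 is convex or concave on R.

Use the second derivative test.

f(x) = x^2 - 10x - 10
f'(x) = 2x - 10
f''(x) = 2
Since f''(x) = 2 > 0 for all x, f is convex on R.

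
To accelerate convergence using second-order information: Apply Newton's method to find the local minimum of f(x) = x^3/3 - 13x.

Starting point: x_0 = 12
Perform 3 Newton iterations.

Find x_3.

f(x) = x^3/3 - 13x
f'(x) = x^2 - 13, f''(x) = 2x
Newton update: x_{n+1} = x_n - (x_n^2 - 13)/(2*x_n)
Step 1: x_0 = 12, f'=131, f''=24, x_1 = 157/24
Step 2: x_1 = 157/24, f'=17161/576, f''=157/12, x_2 = 32137/7536
Step 3: x_2 = 32137/7536, f'=294499921/56791296, f''=32137/3768, x_3 = 1771073617/484368864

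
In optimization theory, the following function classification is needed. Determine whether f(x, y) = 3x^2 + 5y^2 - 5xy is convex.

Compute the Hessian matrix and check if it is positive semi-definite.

f(x,y) = 3x^2 + 5y^2 - 5xy
Hessian H = [[6, -5], [-5, 10]]
trace(H) = 16, det(H) = 35
Eigenvalues: (16 +/- sqrt(116)) / 2 = 13.39, 2.615
Since both eigenvalues > 0, f is convex.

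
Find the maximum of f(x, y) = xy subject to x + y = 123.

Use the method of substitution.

Substitute y = 123 - x into f(x,y) = xy:
g(x) = x(123 - x) = 123x - x^2
g'(x) = 123 - 2x = 0  =>  x = 123/2
y = 123 - 123/2 = 123/2
Maximum value = (123/2) * (123/2) = 15129/4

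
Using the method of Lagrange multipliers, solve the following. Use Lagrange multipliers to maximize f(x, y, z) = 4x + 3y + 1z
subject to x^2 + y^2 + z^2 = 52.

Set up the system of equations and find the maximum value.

Lagrange conditions: 4 = 2*lambda*x, 3 = 2*lambda*y, 1 = 2*lambda*z
So x:4 = y:3 = z:1, i.e. x = 4t, y = 3t, z = 1t
Constraint: t^2*(4^2 + 3^2 + 1^2) = 52
  t^2 * 26 = 52  =>  t = sqrt(2)
Maximum = 4*4t + 3*3t + 1*1t = 26*sqrt(2) = sqrt(1352)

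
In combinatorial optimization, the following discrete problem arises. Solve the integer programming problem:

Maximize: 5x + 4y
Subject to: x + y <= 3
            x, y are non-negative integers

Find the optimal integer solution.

Objective: 5x + 4y, constraint: x + y <= 3
Coefficient of x is 5 >= coefficient of y is 4, so allocate the entire budget to x.
Optimal: x = 3, y = 0, value = 15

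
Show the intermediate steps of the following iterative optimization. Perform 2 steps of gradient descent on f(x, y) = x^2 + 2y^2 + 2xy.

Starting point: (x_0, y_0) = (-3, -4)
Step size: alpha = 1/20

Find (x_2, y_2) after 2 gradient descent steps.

f(x,y) = x^2 + 2y^2 + 2xy
grad_x = 2x + 2y, grad_y = 4y + 2x
Step 1: grad = (-14, -22), (-23/10, -29/10)
Step 2: grad = (-52/5, -81/5), (-89/50, -209/100)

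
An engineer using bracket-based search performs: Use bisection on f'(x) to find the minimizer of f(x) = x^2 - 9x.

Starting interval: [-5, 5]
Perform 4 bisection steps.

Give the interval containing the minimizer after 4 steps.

Finding critical point of f(x) = x^2 - 9x using bisection on f'(x) = 2x + -9.
f'(x) = 0 when x = 9/2.
Starting interval: [-5, 5]
Step 1: mid = 0, f'(mid) = -9, new interval = [0, 5]
Step 2: mid = 5/2, f'(mid) = -4, new interval = [5/2, 5]
Step 3: mid = 15/4, f'(mid) = -3/2, new interval = [15/4, 5]
Step 4: mid = 35/8, f'(mid) = -1/4, new interval = [35/8, 5]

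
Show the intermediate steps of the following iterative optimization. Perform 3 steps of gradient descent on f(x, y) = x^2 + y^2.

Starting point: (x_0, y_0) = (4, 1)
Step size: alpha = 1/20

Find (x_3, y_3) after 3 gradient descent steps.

f(x,y) = x^2 + y^2
grad_x = 2x + 0y, grad_y = 2y + 0x
Step 1: grad = (8, 2), (18/5, 9/10)
Step 2: grad = (36/5, 9/5), (81/25, 81/100)
Step 3: grad = (162/25, 81/50), (729/250, 729/1000)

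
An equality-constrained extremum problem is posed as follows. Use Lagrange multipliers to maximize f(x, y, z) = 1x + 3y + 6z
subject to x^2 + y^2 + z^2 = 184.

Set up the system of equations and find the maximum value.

Lagrange conditions: 1 = 2*lambda*x, 3 = 2*lambda*y, 6 = 2*lambda*z
So x:1 = y:3 = z:6, i.e. x = 1t, y = 3t, z = 6t
Constraint: t^2*(1^2 + 3^2 + 6^2) = 184
  t^2 * 46 = 184  =>  t = sqrt(4)
Maximum = 1*1t + 3*3t + 6*6t = 46*sqrt(4) = 92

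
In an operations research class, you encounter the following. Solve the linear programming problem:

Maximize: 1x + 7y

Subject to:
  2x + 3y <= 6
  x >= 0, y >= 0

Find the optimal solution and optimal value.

The feasible region has vertices at [(0, 0), (3, 0), (0, 2)].
Checking objective 1x + 7y at each vertex:
  (0, 0): 1*0 + 7*0 = 0
  (3, 0): 1*3 + 7*0 = 3
  (0, 2): 1*0 + 7*2 = 14
Maximum is 14 at (0, 2).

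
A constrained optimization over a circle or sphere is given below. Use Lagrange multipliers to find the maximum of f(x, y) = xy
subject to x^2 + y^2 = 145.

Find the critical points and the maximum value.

Lagrange conditions: y = 2*lambda*x and x = 2*lambda*y
If x = 0 then y = 0, violating the constraint, so x, y != 0.
Dividing: y/x = x/y => x^2 = y^2 => y = x or y = -x
Constraint: 2x^2 = 145 => x^2 = 145/2 => x = +/-sqrt(145/2)
Critical points: (sqrt(145/2), sqrt(145/2)), (-sqrt(145/2), -sqrt(145/2)), (sqrt(145/2), -sqrt(145/2)), (-sqrt(145/2), sqrt(145/2))
  y = x:  xy = x^2 = 145/2  at (sqrt(145/2), sqrt(145/2)) and (-sqrt(145/2), -sqrt(145/2))
  y = -x: xy = -x^2 = -145/2 at (sqrt(145/2), -sqrt(145/2)) and (-sqrt(145/2), sqrt(145/2))
Maximum xy = 145/2 at (sqrt(145/2), sqrt(145/2)) and (-sqrt(145/2), -sqrt(145/2))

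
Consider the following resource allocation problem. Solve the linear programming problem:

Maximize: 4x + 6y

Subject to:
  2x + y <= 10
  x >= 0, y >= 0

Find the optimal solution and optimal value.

The feasible region has vertices at [(0, 0), (5, 0), (0, 10)].
Checking objective 4x + 6y at each vertex:
  (0, 0): 4*0 + 6*0 = 0
  (5, 0): 4*5 + 6*0 = 20
  (0, 10): 4*0 + 6*10 = 60
Maximum is 60 at (0, 10).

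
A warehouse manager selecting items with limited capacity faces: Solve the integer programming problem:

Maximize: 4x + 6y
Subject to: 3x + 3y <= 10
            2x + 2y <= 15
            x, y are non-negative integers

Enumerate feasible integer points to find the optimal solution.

Constraint 1: 3x + 3y <= 10
Constraint 2: 2x + 2y <= 15
Feasible x range (need y >= 0): 0 <= x <= min(10/3, 15/2) => x in {0, ..., 3}.
Enumerate feasible integer points row by row (the coefficient of y is 6 > 0, so for each x the largest feasible y gives the best value):
  x = 0: y <= min((10 - 3*0)/3, (15 - 2*0)/2) => y in {0, ..., 3}; best 4*0 + 6*3 = 18
  x = 1: y <= min((10 - 3*1)/3, (15 - 2*1)/2) => y in {0, ..., 2}; best 4*1 + 6*2 = 16
  x = 2: y <= min((10 - 3*2)/3, (15 - 2*2)/2) => y in {0, ..., 1}; best 4*2 + 6*1 = 14
  x = 3: y <= min((10 - 3*3)/3, (15 - 2*3)/2) => y in {0}; best 4*3 + 6*0 = 12
The maximum 4x + 6y = 18 is achieved at x = 0, y = 3.
Check: 3*0 + 3*3 = 9 <= 10 and 2*0 + 2*3 = 6 <= 15.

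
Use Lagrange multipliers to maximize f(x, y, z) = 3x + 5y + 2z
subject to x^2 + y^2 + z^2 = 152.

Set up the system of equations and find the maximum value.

Lagrange conditions: 3 = 2*lambda*x, 5 = 2*lambda*y, 2 = 2*lambda*z
So x:3 = y:5 = z:2, i.e. x = 3t, y = 5t, z = 2t
Constraint: t^2*(3^2 + 5^2 + 2^2) = 152
  t^2 * 38 = 152  =>  t = sqrt(4)
Maximum = 3*3t + 5*5t + 2*2t = 38*sqrt(4) = 76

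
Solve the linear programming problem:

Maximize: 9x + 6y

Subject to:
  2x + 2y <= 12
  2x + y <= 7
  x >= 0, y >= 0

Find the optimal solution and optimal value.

Feasible vertices: (0, 0), (0, 6), (1, 5), (7/2, 0)
Objective 9x + 6y at each:
  (0, 0): 0
  (0, 6): 36
  (1, 5): 39
  (7/2, 0): 63/2
Maximum is 39 at (1, 5).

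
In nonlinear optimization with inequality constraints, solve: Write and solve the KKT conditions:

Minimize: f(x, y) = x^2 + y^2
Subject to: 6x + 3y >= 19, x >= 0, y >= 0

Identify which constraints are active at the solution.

KKT conditions for min x^2 + y^2 s.t. 6x + 3y >= 19, x >= 0, y >= 0:
Stationarity: 2x = mu*6 + mu_x, 2y = mu*3 + mu_y, with mu, mu_x, mu_y >= 0
Complementary slackness: mu*(6x + 3y - 19) = 0, mu_x*x = 0, mu_y*y = 0
(0, 0) is infeasible (6*0 + 3*0 < 19), so if mu = 0 stationarity would force x = mu_x/2 >= 0, y = mu_y/2 >= 0 with mu_x*x = mu_y*y = 0, i.e. x = y = 0: contradiction. Hence mu > 0 and 6x + 3y = 19 is active.
Try x > 0, y > 0 (so mu_x = mu_y = 0): x = 6*mu/2, y = 3*mu/2
Substitute: 6*(6*mu/2) + 3*(3*mu/2) = 19
  mu*45/2 = 19 => mu = 38/45
x* = 38/15 > 0, y* = 19/15 > 0, consistent with mu_x = mu_y = 0.
f is convex and the constraints are linear, so this KKT point is the global minimum.
f* = 361/45
Active constraints: 6x + 3y >= 19 (holds with equality, mu = 38/45 > 0); x >= 0 and y >= 0 are inactive (mu_x = mu_y = 0).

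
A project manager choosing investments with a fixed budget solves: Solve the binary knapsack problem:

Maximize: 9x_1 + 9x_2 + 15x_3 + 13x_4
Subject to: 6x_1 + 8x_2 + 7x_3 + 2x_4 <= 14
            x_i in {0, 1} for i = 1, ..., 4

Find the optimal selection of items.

Items: item 1 (v=9, w=6), item 2 (v=9, w=8), item 3 (v=15, w=7), item 4 (v=13, w=2)
Capacity: 14
Checking all 16 subsets (w = total weight, v = total value):
  {}: w = 0, v = 0
  {1}: w = 6, v = 9
  {2}: w = 8, v = 9
  {3}: w = 7, v = 15
  {4}: w = 2, v = 13
  {1, 2}: w = 14, v = 18
  {1, 3}: w = 13, v = 24
  {1, 4}: w = 8, v = 22
  {2, 3}: w = 15 > 14, infeasible
  {2, 4}: w = 10, v = 22
  {3, 4}: w = 9, v = 28
  {1, 2, 3}: w = 21 > 14, infeasible
  {1, 2, 4}: w = 16 > 14, infeasible
  {1, 3, 4}: w = 15 > 14, infeasible
  {2, 3, 4}: w = 17 > 14, infeasible
  {1, 2, 3, 4}: w = 23 > 14, infeasible
Best feasible subset: items [3, 4]
Total weight: 9 <= 14, total value: 28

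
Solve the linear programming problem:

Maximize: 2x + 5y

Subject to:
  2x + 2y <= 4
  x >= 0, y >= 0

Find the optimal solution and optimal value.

The feasible region has vertices at [(0, 0), (2, 0), (0, 2)].
Checking objective 2x + 5y at each vertex:
  (0, 0): 2*0 + 5*0 = 0
  (2, 0): 2*2 + 5*0 = 4
  (0, 2): 2*0 + 5*2 = 10
Maximum is 10 at (0, 2).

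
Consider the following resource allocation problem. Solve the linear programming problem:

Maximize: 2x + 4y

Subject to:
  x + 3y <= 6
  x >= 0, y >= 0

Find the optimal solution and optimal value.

The feasible region has vertices at [(0, 0), (6, 0), (0, 2)].
Checking objective 2x + 4y at each vertex:
  (0, 0): 2*0 + 4*0 = 0
  (6, 0): 2*6 + 4*0 = 12
  (0, 2): 2*0 + 4*2 = 8
Maximum is 12 at (6, 0).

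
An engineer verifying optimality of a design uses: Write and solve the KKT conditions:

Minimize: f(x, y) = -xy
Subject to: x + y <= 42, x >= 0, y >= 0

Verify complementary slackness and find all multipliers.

Problem: min -xy s.t. x + y <= 42 (multiplier lambda), x >= 0 (mu_x), y >= 0 (mu_y)
KKT stationarity: -y + lambda - mu_x = 0, -x + lambda - mu_y = 0, with lambda, mu_x, mu_y >= 0
Complementary slackness: lambda*(x + y - 42) = 0, mu_x*x = 0, mu_y*y = 0
If lambda = 0: y = -mu_x <= 0 and x = -mu_y <= 0 force x = y = 0 with f = 0; but x = y = 21 is feasible with f = -441 < 0, so this is not the minimum. Hence lambda > 0 and x + y = 42.
Try x > 0, y > 0 (so mu_x = mu_y = 0): y = lambda, x = lambda => x = y = lambda
x + y = 42 => 2*lambda = 42 => lambda = 21
x* = y* = 21 > 0, consistent with mu_x = mu_y = 0.
(Any feasible point with x = 0 or y = 0 has f = 0 > -441, so the minimum is not on those boundaries.)
min(-xy) = -441 (i.e. max xy = 441)
Multipliers: lambda = 21, mu_x = 0, mu_y = 0
Complementary slackness: lambda*(x + y - 42) = 21*(21 + 21 - 42) = 0, mu_x*x = 0*21 = 0, mu_y*y = 0*21 = 0. Satisfied.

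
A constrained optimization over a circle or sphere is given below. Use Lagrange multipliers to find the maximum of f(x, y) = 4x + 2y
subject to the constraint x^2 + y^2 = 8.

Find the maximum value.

Set up Lagrange conditions: grad f = lambda * grad g
  4 = 2*lambda*x
  2 = 2*lambda*y
From these: x/y = 4/2, so x = 4t, y = 2t for some t.
Substitute into constraint: (4t)^2 + (2t)^2 = 8
  t^2 * 20 = 8
  t = sqrt(8/20)
Maximum = 4*x + 2*y = (4^2 + 2^2)*t = 20 * sqrt(8/20) = sqrt(160)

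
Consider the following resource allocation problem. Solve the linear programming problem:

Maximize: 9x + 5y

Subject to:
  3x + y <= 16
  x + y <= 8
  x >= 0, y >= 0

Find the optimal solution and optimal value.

Feasible vertices: (0, 0), (0, 8), (4, 4), (16/3, 0)
Objective 9x + 5y at each:
  (0, 0): 0
  (0, 8): 40
  (4, 4): 56
  (16/3, 0): 48
Maximum is 56 at (4, 4).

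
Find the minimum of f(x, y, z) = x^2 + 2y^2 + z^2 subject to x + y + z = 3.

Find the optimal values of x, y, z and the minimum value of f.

Using Lagrange multipliers on f = x^2 + 2y^2 + z^2 with constraint x + y + z = 3:
Conditions: 2*1*x = lambda, 2*2*y = lambda, 2*1*z = lambda
So x = lambda/2, y = lambda/4, z = lambda/2
Substituting into constraint: lambda * (5/4) = 3
lambda = 12/5
x = 6/5, y = 3/5, z = 6/5
Minimum value = 18/5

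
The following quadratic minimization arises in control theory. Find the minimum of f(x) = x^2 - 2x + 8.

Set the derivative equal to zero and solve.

f(x) = x^2 - 2x + 8
f'(x) = 2x + (-2) = 0
x = 2/2 = 1
f(1) = 7
Since f''(x) = 2 > 0, this is a minimum.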